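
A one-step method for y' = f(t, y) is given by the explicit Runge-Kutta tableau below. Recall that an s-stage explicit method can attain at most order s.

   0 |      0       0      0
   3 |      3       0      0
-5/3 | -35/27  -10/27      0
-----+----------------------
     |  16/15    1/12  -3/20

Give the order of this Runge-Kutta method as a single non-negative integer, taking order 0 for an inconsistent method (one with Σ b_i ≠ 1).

3

b = (16/15, 1/12, -3/20)
c = (0, 3, -5/3)
Ac = (0, 0, -10/9)
Σ b_i: 16/15·1 + 1/12·1 + (-3/20)·1 = 1 ✓
b·c: 1/12·3 + (-3/20)·(-5/3) = 1/2 ✓
b·c²: 1/12·9 + (-3/20)·25/9 = 1/3 ✓
b·Ac: (-3/20)·(-10/9) = 1/6 ✓; 3 stages ⇒ order 3.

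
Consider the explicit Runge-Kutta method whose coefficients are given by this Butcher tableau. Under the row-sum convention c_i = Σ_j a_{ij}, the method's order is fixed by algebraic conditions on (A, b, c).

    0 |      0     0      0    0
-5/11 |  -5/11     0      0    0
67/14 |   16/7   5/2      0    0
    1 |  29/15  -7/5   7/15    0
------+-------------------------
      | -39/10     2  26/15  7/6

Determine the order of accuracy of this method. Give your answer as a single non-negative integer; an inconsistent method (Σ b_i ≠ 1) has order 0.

b = (-39/10, 2, 26/15, 7/6)
c = (0, -5/11, 67/14, 1)
Ac = (0, 0, -25/22, 947/330)
Σ b_i: (-39/10)·1 + 2·1 + 26/15·1 + 7/6·1 = 1 ✓
b·c: 2·(-5/11) + 26/15·67/14 + 7/6·1 = 19757/2310 ≠ 1/2 ⇒ order 1.

1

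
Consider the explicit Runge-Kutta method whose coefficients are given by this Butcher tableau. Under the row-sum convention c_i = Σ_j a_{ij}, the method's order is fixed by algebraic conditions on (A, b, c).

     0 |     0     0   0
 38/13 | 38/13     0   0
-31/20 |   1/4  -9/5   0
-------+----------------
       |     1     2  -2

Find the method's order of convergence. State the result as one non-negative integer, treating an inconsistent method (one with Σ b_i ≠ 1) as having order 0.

b = (1, 2, -2)
c = (0, 38/13, -31/20)
Ac = (0, 0, -342/65)
Σ b_i: 1·1 + 2·1 + (-2)·1 = 1 ✓
b·c: 2·38/13 + (-2)·(-31/20) = 1163/130 ≠ 1/2 ⇒ order 1.

1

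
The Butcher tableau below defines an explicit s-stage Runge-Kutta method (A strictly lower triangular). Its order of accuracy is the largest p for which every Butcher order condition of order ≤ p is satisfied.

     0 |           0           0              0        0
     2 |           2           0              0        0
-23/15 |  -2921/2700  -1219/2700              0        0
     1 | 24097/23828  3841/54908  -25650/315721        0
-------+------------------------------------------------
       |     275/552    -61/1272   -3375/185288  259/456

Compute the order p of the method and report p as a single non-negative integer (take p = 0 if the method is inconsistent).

4

b = (275/552, -61/1272, -3375/185288, 259/456)
c = (0, 2, -23/15, 1)
Ac = (0, 0, -1219/1350, 137/518)
Σ b_i: 275/552·1 + (-61/1272)·1 + (-3375/185288)·1 + 259/456·1 = 1 ✓
b·c: (-61/1272)·2 + (-3375/185288)·(-23/15) + 259/456·1 = 1/2 ✓
b·c²: (-61/1272)·4 + (-3375/185288)·529/225 + 259/456·1 = 1/3 ✓
b·Ac: (-3375/185288)·(-1219/1350) + 259/456·137/518 = 1/6 ✓
b·c³: (-61/1272)·8 + (-3375/185288)·(-12167/3375) + 259/456·1 = 1/4 ✓
b·(c∘Ac): (-3375/185288)·28037/20250 + 259/456·137/518 = 1/8 ✓
b·Ac²: (-3375/185288)·(-1219/675) + 259/456·23/259 = 1/12 ✓
b·A²c: 259/456·19/259 = 1/24 ✓; 4 stages ⇒ order 4.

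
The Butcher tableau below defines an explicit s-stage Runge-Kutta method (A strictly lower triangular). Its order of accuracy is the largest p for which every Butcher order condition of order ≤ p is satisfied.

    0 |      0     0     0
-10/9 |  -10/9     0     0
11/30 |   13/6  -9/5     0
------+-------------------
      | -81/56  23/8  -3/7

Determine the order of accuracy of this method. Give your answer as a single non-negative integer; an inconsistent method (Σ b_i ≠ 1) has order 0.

b = (-81/56, 23/8, -3/7)
c = (0, -10/9, 11/30)
Ac = (0, 0, 2)
Σ b_i: (-81/56)·1 + 23/8·1 + (-3/7)·1 = 1 ✓
b·c: 23/8·(-10/9) + (-3/7)·11/30 = -4223/1260 ≠ 1/2 ⇒ order 1.

1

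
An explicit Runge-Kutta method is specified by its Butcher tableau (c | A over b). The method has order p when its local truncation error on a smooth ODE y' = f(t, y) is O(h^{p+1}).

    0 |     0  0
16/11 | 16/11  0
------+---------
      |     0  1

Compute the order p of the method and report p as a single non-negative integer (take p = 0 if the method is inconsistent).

1

b = (0, 1)
c = (0, 16/11)
Σ b_i: 1·1 = 1 ✓
b·c: 1·16/11 = 16/11 ≠ 1/2 ⇒ order 1.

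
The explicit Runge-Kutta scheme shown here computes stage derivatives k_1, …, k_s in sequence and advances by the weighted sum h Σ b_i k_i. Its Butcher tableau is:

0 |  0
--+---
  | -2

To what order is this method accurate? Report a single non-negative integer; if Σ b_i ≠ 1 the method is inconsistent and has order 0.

0

b = (-2)
c = (0)
Σ b_i: (-2)·1 = -2 ≠ 1 ⇒ order 0.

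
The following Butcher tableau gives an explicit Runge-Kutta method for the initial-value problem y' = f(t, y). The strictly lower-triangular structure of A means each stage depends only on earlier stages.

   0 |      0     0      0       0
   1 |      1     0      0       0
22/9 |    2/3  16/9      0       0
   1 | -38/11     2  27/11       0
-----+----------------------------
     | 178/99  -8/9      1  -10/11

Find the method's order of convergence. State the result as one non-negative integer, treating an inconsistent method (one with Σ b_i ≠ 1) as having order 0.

b = (178/99, -8/9, 1, -10/11)
c = (0, 1, 22/9, 1)
Ac = (0, 0, 16/9, 8)
Σ b_i: 178/99·1 + (-8/9)·1 + 1·1 + (-10/11)·1 = 1 ✓
b·c: (-8/9)·1 + 1·22/9 + (-10/11)·1 = 64/99 ≠ 1/2 ⇒ order 1.

1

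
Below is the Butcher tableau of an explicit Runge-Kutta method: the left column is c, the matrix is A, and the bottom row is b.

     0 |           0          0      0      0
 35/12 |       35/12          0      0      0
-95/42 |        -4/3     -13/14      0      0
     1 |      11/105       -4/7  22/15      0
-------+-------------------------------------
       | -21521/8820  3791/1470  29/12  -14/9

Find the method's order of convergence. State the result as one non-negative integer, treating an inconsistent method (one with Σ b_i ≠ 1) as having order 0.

b = (-21521/8820, 3791/1470, 29/12, -14/9)
c = (0, 35/12, -95/42, 1)
Ac = (0, 0, -65/24, -314/63)
Σ b_i: (-21521/8820)·1 + 3791/1470·1 + 29/12·1 + (-14/9)·1 = 1 ✓
b·c: 3791/1470·35/12 + 29/12·(-95/42) + (-14/9)·1 = 1/2 ✓
b·c²: 3791/1470·1225/144 + 29/12·9025/1764 + (-14/9)·1 = 1386389/42336 ≠ 1/3 ⇒ order 2.
b·Ac: 29/12·(-65/24) + (-14/9)·(-314/63) = 3131/2592 ≠ 1/6

2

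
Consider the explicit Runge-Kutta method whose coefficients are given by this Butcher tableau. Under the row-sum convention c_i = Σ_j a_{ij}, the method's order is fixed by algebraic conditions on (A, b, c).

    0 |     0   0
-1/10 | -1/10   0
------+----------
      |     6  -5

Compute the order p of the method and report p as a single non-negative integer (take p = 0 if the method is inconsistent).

b = (6, -5)
c = (0, -1/10)
Σ b_i: 6·1 + (-5)·1 = 1 ✓
b·c: (-5)·(-1/10) = 1/2 ✓; 2 stages ⇒ order 2.

2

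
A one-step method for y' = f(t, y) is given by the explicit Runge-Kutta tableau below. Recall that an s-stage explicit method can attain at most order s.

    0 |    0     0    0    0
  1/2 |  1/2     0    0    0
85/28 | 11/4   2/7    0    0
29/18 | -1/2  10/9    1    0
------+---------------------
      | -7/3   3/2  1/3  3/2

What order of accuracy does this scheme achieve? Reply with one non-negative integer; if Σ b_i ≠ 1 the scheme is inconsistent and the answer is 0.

b = (-7/3, 3/2, 1/3, 3/2)
c = (0, 1/2, 85/28, 29/18)
Ac = (0, 0, 1/7, 905/252)
Σ b_i: (-7/3)·1 + 3/2·1 + 1/3·1 + 3/2·1 = 1 ✓
b·c: 3/2·1/2 + 1/3·85/28 + 3/2·29/18 = 117/28 ≠ 1/2 ⇒ order 1.

1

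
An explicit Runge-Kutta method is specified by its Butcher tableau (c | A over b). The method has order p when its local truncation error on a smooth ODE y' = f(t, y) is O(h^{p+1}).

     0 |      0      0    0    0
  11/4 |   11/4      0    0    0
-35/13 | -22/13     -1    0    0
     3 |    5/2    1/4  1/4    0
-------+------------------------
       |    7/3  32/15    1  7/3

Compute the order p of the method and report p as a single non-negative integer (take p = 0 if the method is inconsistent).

0

b = (7/3, 32/15, 1, 7/3)
c = (0, 11/4, -35/13, 3)
Ac = (0, 0, -11/4, 3/208)
Σ b_i: 7/3·1 + 32/15·1 + 1·1 + 7/3·1 = 39/5 ≠ 1 ⇒ order 0.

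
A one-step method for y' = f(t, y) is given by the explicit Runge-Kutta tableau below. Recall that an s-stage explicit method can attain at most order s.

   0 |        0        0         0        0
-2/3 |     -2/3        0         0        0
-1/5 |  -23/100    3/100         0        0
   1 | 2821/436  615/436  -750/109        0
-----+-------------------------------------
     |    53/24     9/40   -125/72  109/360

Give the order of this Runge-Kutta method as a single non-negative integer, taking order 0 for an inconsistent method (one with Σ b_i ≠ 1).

b = (53/24, 9/40, -125/72, 109/360)
c = (0, -2/3, -1/5, 1)
Ac = (0, 0, -1/50, 95/218)
Σ b_i: 53/24·1 + 9/40·1 + (-125/72)·1 + 109/360·1 = 1 ✓
b·c: 9/40·(-2/3) + (-125/72)·(-1/5) + 109/360·1 = 1/2 ✓
b·c²: 9/40·4/9 + (-125/72)·1/25 + 109/360·1 = 1/3 ✓
b·Ac: (-125/72)·(-1/50) + 109/360·95/218 = 1/6 ✓
b·c³: 9/40·(-8/27) + (-125/72)·(-1/125) + 109/360·1 = 1/4 ✓
b·(c∘Ac): (-125/72)·1/250 + 109/360·95/218 = 1/8 ✓
b·Ac²: (-125/72)·1/75 + 109/360·115/327 = 1/12 ✓
b·A²c: 109/360·15/109 = 1/24 ✓; 4 stages ⇒ order 4.

4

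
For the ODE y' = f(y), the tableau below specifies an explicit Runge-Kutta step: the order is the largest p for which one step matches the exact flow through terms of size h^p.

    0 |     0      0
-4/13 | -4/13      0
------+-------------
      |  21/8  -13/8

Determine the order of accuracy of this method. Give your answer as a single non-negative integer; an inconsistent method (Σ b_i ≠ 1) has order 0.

b = (21/8, -13/8)
c = (0, -4/13)
Σ b_i: 21/8·1 + (-13/8)·1 = 1 ✓
b·c: (-13/8)·(-4/13) = 1/2 ✓; 2 stages ⇒ order 2.

2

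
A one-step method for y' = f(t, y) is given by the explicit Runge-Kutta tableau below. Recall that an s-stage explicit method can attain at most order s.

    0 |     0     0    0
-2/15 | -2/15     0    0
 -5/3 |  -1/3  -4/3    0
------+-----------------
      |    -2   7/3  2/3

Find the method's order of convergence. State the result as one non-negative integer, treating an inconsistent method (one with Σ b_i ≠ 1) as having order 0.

b = (-2, 7/3, 2/3)
c = (0, -2/15, -5/3)
Ac = (0, 0, 8/45)
Σ b_i: (-2)·1 + 7/3·1 + 2/3·1 = 1 ✓
b·c: 7/3·(-2/15) + 2/3·(-5/3) = -64/45 ≠ 1/2 ⇒ order 1.

1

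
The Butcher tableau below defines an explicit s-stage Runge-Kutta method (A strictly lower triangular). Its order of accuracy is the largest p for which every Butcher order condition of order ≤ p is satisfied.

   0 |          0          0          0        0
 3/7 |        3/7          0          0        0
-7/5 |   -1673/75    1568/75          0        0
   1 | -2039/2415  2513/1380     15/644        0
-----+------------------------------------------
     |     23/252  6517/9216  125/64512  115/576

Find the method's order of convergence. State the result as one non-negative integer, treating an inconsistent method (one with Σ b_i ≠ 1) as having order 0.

b = (23/252, 6517/9216, 125/64512, 115/576)
c = (0, 3/7, -7/5, 1)
Ac = (0, 0, 224/25, 86/115)
Σ b_i: 23/252·1 + 6517/9216·1 + 125/64512·1 + 115/576·1 = 1 ✓
b·c: 6517/9216·3/7 + 125/64512·(-7/5) + 115/576·1 = 1/2 ✓
b·c²: 6517/9216·9/49 + 125/64512·49/25 + 115/576·1 = 1/3 ✓
b·Ac: 125/64512·224/25 + 115/576·86/115 = 1/6 ✓
b·c³: 6517/9216·27/343 + 125/64512·(-343/125) + 115/576·1 = 1/4 ✓
b·(c∘Ac): 125/64512·(-1568/125) + 115/576·86/115 = 1/8 ✓
b·Ac²: 125/64512·96/25 + 115/576·306/805 = 1/12 ✓
b·A²c: 115/576·24/115 = 1/24 ✓; 4 stages ⇒ order 4.

4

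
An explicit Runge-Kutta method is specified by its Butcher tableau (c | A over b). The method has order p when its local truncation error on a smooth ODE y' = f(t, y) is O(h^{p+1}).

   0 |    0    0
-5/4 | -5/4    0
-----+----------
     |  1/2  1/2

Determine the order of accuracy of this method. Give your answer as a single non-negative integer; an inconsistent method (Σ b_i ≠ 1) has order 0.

1

b = (1/2, 1/2)
c = (0, -5/4)
Σ b_i: 1/2·1 + 1/2·1 = 1 ✓
b·c: 1/2·(-5/4) = -5/8 ≠ 1/2 ⇒ order 1.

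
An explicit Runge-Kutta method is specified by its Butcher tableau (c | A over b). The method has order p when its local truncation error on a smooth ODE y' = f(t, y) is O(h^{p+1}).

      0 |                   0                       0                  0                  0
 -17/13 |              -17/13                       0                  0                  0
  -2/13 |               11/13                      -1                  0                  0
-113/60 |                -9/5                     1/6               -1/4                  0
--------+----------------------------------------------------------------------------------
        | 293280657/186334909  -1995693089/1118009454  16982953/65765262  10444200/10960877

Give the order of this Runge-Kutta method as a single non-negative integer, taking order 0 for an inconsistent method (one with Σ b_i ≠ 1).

3

b = (293280657/186334909, -1995693089/1118009454, 16982953/65765262, 10444200/10960877)
c = (0, -17/13, -2/13, -113/60)
Ac = (0, 0, 17/13, -7/39)
Σ b_i: 293280657/186334909·1 + (-1995693089/1118009454)·1 + 16982953/65765262·1 + 10444200/10960877·1 = 1 ✓
b·c: (-1995693089/1118009454)·(-17/13) + 16982953/65765262·(-2/13) + 10444200/10960877·(-113/60) = 1/2 ✓
b·c²: (-1995693089/1118009454)·289/169 + 16982953/65765262·4/169 + 10444200/10960877·12769/3600 = 1/3 ✓
b·Ac: 16982953/65765262·17/13 + 10444200/10960877·(-7/39) = 1/6 ✓
b·c³: (-1995693089/1118009454)·(-4913/2197) + 16982953/65765262·(-8/2197) + 10444200/10960877·(-1442897/216000) = -1583369377211/666859756680 ≠ 1/4 ⇒ order 3.
b·(c∘Ac): 16982953/65765262·(-34/169) + 10444200/10960877·791/2340 = 38493631/142491401 ≠ 1/8
b·Ac²: 16982953/65765262·(-289/169) + 10444200/10960877·283/1014 = -150181909/854948406 ≠ 1/12
b·A²c: 10444200/10960877·(-17/52) = -3414450/10960877 ≠ 1/24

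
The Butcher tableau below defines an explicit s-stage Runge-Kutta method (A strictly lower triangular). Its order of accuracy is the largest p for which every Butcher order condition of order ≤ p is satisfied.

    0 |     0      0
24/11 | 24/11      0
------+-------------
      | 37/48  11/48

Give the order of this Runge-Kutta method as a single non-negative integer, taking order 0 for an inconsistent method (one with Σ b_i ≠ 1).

2

b = (37/48, 11/48)
c = (0, 24/11)
Σ b_i: 37/48·1 + 11/48·1 = 1 ✓
b·c: 11/48·24/11 = 1/2 ✓; 2 stages ⇒ order 2.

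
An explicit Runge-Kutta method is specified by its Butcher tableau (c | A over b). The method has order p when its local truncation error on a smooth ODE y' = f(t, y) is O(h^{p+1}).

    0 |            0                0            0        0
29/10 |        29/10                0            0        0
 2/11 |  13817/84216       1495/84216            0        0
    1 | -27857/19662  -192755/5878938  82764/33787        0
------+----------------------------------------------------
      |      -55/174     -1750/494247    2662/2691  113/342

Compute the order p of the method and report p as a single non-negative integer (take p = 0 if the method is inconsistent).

4

b = (-55/174, -1750/494247, 2662/2691, 113/342)
c = (0, 29/10, 2/11, 1)
Ac = (0, 0, 299/5808, 475/1356)
Σ b_i: (-55/174)·1 + (-1750/494247)·1 + 2662/2691·1 + 113/342·1 = 1 ✓
b·c: (-1750/494247)·29/10 + 2662/2691·2/11 + 113/342·1 = 1/2 ✓
b·c²: (-1750/494247)·841/100 + 2662/2691·4/121 + 113/342·1 = 1/3 ✓
b·Ac: 2662/2691·299/5808 + 113/342·475/1356 = 1/6 ✓
b·c³: (-1750/494247)·24389/1000 + 2662/2691·8/1331 + 113/342·1 = 1/4 ✓
b·(c∘Ac): 2662/2691·299/31944 + 113/342·475/1356 = 1/8 ✓
b·Ac²: 2662/2691·8671/58080 + 113/342·(-2641/13560) = 1/12 ✓
b·A²c: 113/342·57/452 = 1/24 ✓; 4 stages ⇒ order 4.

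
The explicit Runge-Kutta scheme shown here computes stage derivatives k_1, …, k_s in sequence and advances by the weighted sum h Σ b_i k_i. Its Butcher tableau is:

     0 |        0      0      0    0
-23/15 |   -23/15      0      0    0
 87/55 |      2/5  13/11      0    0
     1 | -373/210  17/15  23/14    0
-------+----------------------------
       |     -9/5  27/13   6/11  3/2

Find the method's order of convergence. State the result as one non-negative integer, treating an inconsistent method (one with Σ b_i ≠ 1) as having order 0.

0

b = (-9/5, 27/13, 6/11, 3/2)
c = (0, -23/15, 87/55, 1)
Ac = (0, 0, -299/165, 29831/34650)
Σ b_i: (-9/5)·1 + 27/13·1 + 6/11·1 + 3/2·1 = 3321/1430 ≠ 1 ⇒ order 0.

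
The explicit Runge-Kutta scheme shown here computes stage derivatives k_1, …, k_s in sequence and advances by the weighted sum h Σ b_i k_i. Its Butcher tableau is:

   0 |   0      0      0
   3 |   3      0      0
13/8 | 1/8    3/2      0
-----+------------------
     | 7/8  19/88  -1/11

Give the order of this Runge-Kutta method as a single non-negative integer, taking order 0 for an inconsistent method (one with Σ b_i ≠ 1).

b = (7/8, 19/88, -1/11)
c = (0, 3, 13/8)
Ac = (0, 0, 9/2)
Σ b_i: 7/8·1 + 19/88·1 + (-1/11)·1 = 1 ✓
b·c: 19/88·3 + (-1/11)·13/8 = 1/2 ✓
b·c²: 19/88·9 + (-1/11)·169/64 = 109/64 ≠ 1/3 ⇒ order 2.
b·Ac: (-1/11)·9/2 = -9/22 ≠ 1/6

2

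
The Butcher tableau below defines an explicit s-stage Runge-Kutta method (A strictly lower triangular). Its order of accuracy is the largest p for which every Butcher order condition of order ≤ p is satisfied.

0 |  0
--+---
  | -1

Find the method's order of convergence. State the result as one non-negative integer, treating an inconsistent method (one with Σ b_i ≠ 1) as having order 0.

0

b = (-1)
c = (0)
Σ b_i: (-1)·1 = -1 ≠ 1 ⇒ order 0.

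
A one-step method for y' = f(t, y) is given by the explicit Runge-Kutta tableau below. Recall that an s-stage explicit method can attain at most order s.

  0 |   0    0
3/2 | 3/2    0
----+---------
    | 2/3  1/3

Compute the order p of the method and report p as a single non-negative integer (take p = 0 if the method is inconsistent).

b = (2/3, 1/3)
c = (0, 3/2)
Σ b_i: 2/3·1 + 1/3·1 = 1 ✓
b·c: 1/3·3/2 = 1/2 ✓; 2 stages ⇒ order 2.

2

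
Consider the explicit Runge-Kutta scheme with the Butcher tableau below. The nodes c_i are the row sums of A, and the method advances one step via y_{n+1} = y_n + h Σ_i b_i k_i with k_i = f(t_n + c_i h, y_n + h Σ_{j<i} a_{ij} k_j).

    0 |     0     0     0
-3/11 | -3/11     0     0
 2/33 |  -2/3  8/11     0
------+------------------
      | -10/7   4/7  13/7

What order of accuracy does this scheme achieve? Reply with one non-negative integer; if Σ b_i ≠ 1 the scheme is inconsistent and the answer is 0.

1

b = (-10/7, 4/7, 13/7)
c = (0, -3/11, 2/33)
Ac = (0, 0, -24/121)
Σ b_i: (-10/7)·1 + 4/7·1 + 13/7·1 = 1 ✓
b·c: 4/7·(-3/11) + 13/7·2/33 = -10/231 ≠ 1/2 ⇒ order 1.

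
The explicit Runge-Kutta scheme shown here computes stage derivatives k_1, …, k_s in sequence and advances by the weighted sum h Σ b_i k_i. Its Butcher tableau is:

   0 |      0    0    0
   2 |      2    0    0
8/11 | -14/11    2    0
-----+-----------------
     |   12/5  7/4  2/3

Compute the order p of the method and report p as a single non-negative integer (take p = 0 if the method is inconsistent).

b = (12/5, 7/4, 2/3)
c = (0, 2, 8/11)
Ac = (0, 0, 4)
Σ b_i: 12/5·1 + 7/4·1 + 2/3·1 = 289/60 ≠ 1 ⇒ order 0.

0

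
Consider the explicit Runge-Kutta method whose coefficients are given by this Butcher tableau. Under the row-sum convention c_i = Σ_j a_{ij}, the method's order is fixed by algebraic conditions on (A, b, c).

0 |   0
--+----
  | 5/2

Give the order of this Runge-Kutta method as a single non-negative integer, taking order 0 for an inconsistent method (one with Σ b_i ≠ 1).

b = (5/2)
c = (0)
Σ b_i: 5/2·1 = 5/2 ≠ 1 ⇒ order 0.

0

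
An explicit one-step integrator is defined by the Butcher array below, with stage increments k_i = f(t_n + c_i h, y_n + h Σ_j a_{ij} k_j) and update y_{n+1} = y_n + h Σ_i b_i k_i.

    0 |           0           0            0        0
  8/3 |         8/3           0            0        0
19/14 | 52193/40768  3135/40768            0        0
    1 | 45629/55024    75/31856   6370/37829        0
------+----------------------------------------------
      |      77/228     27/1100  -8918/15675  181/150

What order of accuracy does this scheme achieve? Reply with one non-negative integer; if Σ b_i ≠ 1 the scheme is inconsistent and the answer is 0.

4

b = (77/228, 27/1100, -8918/15675, 181/150)
c = (0, 8/3, 19/14, 1)
Ac = (0, 0, 1045/5096, 85/362)
Σ b_i: 77/228·1 + 27/1100·1 + (-8918/15675)·1 + 181/150·1 = 1 ✓
b·c: 27/1100·8/3 + (-8918/15675)·19/14 + 181/150·1 = 1/2 ✓
b·c²: 27/1100·64/9 + (-8918/15675)·361/196 + 181/150·1 = 1/3 ✓
b·Ac: (-8918/15675)·1045/5096 + 181/150·85/362 = 1/6 ✓
b·c³: 27/1100·512/27 + (-8918/15675)·6859/2744 + 181/150·1 = 1/4 ✓
b·(c∘Ac): (-8918/15675)·19855/71344 + 181/150·85/362 = 1/8 ✓
b·Ac²: (-8918/15675)·1045/1911 + 181/150·355/1086 = 1/12 ✓
b·A²c: 181/150·25/724 = 1/24 ✓; 4 stages ⇒ order 4.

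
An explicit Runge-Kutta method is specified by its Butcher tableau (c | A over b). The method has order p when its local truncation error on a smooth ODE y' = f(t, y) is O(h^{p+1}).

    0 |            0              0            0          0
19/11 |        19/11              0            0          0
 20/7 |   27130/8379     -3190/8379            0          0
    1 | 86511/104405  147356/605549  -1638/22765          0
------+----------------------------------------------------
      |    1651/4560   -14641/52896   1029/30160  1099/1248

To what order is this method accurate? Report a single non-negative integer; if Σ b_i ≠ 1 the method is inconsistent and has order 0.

b = (1651/4560, -14641/52896, 1029/30160, 1099/1248)
c = (0, 19/11, 20/7, 1)
Ac = (0, 0, -290/441, 236/1099)
Σ b_i: 1651/4560·1 + (-14641/52896)·1 + 1029/30160·1 + 1099/1248·1 = 1 ✓
b·c: (-14641/52896)·19/11 + 1029/30160·20/7 + 1099/1248·1 = 1/2 ✓
b·c²: (-14641/52896)·361/121 + 1029/30160·400/49 + 1099/1248·1 = 1/3 ✓
b·Ac: 1029/30160·(-290/441) + 1099/1248·236/1099 = 1/6 ✓
b·c³: (-14641/52896)·6859/1331 + 1029/30160·8000/343 + 1099/1248·1 = 1/4 ✓
b·(c∘Ac): 1029/30160·(-5800/3087) + 1099/1248·236/1099 = 1/8 ✓
b·Ac²: 1029/30160·(-5510/4851) + 1099/1248·1676/12089 = 1/12 ✓
b·A²c: 1099/1248·52/1099 = 1/24 ✓; 4 stages ⇒ order 4.

4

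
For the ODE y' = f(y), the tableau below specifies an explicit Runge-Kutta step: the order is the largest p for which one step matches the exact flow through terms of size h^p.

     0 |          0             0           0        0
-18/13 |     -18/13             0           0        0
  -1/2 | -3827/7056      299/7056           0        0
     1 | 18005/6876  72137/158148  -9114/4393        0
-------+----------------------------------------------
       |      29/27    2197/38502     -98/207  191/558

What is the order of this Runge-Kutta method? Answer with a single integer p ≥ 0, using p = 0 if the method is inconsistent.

b = (29/27, 2197/38502, -98/207, 191/558)
c = (0, -18/13, -1/2, 1)
Ac = (0, 0, -23/392, 155/382)
Σ b_i: 29/27·1 + 2197/38502·1 + (-98/207)·1 + 191/558·1 = 1 ✓
b·c: 2197/38502·(-18/13) + (-98/207)·(-1/2) + 191/558·1 = 1/2 ✓
b·c²: 2197/38502·324/169 + (-98/207)·1/4 + 191/558·1 = 1/3 ✓
b·Ac: (-98/207)·(-23/392) + 191/558·155/382 = 1/6 ✓
b·c³: 2197/38502·(-5832/2197) + (-98/207)·(-1/8) + 191/558·1 = 1/4 ✓
b·(c∘Ac): (-98/207)·23/784 + 191/558·155/382 = 1/8 ✓
b·Ac²: (-98/207)·207/2548 + 191/558·1767/4966 = 1/12 ✓
b·A²c: 191/558·93/764 = 1/24 ✓; 4 stages ⇒ order 4.

4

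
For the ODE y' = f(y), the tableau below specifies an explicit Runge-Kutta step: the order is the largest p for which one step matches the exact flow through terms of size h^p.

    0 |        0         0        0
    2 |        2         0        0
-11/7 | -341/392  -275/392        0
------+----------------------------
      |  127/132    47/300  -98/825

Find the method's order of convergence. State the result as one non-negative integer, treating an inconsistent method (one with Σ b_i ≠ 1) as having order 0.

3

b = (127/132, 47/300, -98/825)
c = (0, 2, -11/7)
Ac = (0, 0, -275/196)
Σ b_i: 127/132·1 + 47/300·1 + (-98/825)·1 = 1 ✓
b·c: 47/300·2 + (-98/825)·(-11/7) = 1/2 ✓
b·c²: 47/300·4 + (-98/825)·121/49 = 1/3 ✓
b·Ac: (-98/825)·(-275/196) = 1/6 ✓; 3 stages ⇒ order 3.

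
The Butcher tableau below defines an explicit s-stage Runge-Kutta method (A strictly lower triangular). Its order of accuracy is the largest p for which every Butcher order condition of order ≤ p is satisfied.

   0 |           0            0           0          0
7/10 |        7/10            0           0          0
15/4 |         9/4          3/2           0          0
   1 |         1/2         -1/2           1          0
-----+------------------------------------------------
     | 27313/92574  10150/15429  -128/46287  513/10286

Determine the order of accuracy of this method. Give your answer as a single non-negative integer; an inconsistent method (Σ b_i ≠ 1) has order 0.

b = (27313/92574, 10150/15429, -128/46287, 513/10286)
c = (0, 7/10, 15/4, 1)
Ac = (0, 0, 21/20, 17/5)
Σ b_i: 27313/92574·1 + 10150/15429·1 + (-128/46287)·1 + 513/10286·1 = 1 ✓
b·c: 10150/15429·7/10 + (-128/46287)·15/4 + 513/10286·1 = 1/2 ✓
b·c²: 10150/15429·49/100 + (-128/46287)·225/16 + 513/10286·1 = 1/3 ✓
b·Ac: (-128/46287)·21/20 + 513/10286·17/5 = 1/6 ✓
b·c³: 10150/15429·343/1000 + (-128/46287)·3375/64 + 513/10286·1 = 40019/308580 ≠ 1/4 ⇒ order 3.
b·(c∘Ac): (-128/46287)·63/16 + 513/10286·17/5 = 8161/51430 ≠ 1/8
b·Ac²: (-128/46287)·147/200 + 513/10286·5527/400 = 1696193/2468640 ≠ 1/12
b·A²c: 513/10286·21/20 = 10773/205720 ≠ 1/24

3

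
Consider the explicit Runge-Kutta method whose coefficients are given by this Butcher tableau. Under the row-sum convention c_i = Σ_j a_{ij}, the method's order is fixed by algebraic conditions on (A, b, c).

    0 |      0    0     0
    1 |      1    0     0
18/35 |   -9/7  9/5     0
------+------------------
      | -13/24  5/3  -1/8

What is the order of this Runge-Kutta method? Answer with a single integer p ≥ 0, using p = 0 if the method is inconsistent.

b = (-13/24, 5/3, -1/8)
c = (0, 1, 18/35)
Ac = (0, 0, 9/5)
Σ b_i: (-13/24)·1 + 5/3·1 + (-1/8)·1 = 1 ✓
b·c: 5/3·1 + (-1/8)·18/35 = 673/420 ≠ 1/2 ⇒ order 1.

1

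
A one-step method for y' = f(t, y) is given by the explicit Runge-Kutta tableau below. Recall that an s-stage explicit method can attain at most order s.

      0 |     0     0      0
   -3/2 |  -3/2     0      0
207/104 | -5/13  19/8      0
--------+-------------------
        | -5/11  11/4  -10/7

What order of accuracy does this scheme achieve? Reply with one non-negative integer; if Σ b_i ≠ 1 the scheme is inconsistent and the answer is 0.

b = (-5/11, 11/4, -10/7)
c = (0, -3/2, 207/104)
Ac = (0, 0, -57/16)
Σ b_i: (-5/11)·1 + 11/4·1 + (-10/7)·1 = 267/308 ≠ 1 ⇒ order 0.

0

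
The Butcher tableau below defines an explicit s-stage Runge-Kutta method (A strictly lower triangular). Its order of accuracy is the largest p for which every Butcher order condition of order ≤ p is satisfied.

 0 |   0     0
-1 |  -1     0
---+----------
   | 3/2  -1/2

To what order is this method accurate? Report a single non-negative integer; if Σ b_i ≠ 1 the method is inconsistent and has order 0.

2

b = (3/2, -1/2)
c = (0, -1)
Σ b_i: 3/2·1 + (-1/2)·1 = 1 ✓
b·c: (-1/2)·(-1) = 1/2 ✓; 2 stages ⇒ order 2.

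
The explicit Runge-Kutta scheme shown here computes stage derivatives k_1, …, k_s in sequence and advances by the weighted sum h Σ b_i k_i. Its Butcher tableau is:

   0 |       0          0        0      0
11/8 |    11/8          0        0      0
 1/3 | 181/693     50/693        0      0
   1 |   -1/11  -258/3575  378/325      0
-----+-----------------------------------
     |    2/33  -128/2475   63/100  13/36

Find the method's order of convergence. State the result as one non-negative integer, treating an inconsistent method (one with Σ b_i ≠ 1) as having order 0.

b = (2/33, -128/2475, 63/100, 13/36)
c = (0, 11/8, 1/3, 1)
Ac = (0, 0, 25/252, 15/52)
Σ b_i: 2/33·1 + (-128/2475)·1 + 63/100·1 + 13/36·1 = 1 ✓
b·c: (-128/2475)·11/8 + 63/100·1/3 + 13/36·1 = 1/2 ✓
b·c²: (-128/2475)·121/64 + 63/100·1/9 + 13/36·1 = 1/3 ✓
b·Ac: 63/100·25/252 + 13/36·15/52 = 1/6 ✓
b·c³: (-128/2475)·1331/512 + 63/100·1/27 + 13/36·1 = 1/4 ✓
b·(c∘Ac): 63/100·25/756 + 13/36·15/52 = 1/8 ✓
b·Ac²: 63/100·275/2016 + 13/36·(-3/416) = 1/12 ✓
b·A²c: 13/36·3/26 = 1/24 ✓; 4 stages ⇒ order 4.

4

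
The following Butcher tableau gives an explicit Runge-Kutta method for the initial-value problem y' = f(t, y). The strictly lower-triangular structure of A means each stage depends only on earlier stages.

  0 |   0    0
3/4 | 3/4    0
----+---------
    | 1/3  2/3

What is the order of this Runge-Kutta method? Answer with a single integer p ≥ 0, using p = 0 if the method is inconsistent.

b = (1/3, 2/3)
c = (0, 3/4)
Σ b_i: 1/3·1 + 2/3·1 = 1 ✓
b·c: 2/3·3/4 = 1/2 ✓; 2 stages ⇒ order 2.

2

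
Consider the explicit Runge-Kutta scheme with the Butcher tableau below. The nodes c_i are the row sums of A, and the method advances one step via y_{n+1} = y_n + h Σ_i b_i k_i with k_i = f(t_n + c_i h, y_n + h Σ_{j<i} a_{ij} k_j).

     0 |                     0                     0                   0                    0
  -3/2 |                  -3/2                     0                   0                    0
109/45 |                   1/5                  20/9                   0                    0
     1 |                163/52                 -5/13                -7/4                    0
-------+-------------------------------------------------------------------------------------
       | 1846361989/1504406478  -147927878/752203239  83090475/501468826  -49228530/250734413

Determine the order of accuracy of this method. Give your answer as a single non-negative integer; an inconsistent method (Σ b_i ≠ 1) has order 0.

3

b = (1846361989/1504406478, -147927878/752203239, 83090475/501468826, -49228530/250734413)
c = (0, -3/2, 109/45, 1)
Ac = (0, 0, -10/3, -8569/2340)
Σ b_i: 1846361989/1504406478·1 + (-147927878/752203239)·1 + 83090475/501468826·1 + (-49228530/250734413)·1 = 1 ✓
b·c: (-147927878/752203239)·(-3/2) + 83090475/501468826·109/45 + (-49228530/250734413)·1 = 1/2 ✓
b·c²: (-147927878/752203239)·9/4 + 83090475/501468826·11881/2025 + (-49228530/250734413)·1 = 1/3 ✓
b·Ac: 83090475/501468826·(-10/3) + (-49228530/250734413)·(-8569/2340) = 1/6 ✓
b·c³: (-147927878/752203239)·(-27/8) + 83090475/501468826·1295029/91125 + (-49228530/250734413)·1 = 382111149311/135396583020 ≠ 1/4 ⇒ order 3.
b·(c∘Ac): 83090475/501468826·(-218/27) + (-49228530/250734413)·(-8569/2340) = -930996787/1504406478 ≠ 1/8
b·Ac²: 83090475/501468826·5 + (-49228530/250734413)·(-293074/26325) = 204061477817/67698291510 ≠ 1/12
b·A²c: (-49228530/250734413)·35/6 = -287166425/250734413 ≠ 1/24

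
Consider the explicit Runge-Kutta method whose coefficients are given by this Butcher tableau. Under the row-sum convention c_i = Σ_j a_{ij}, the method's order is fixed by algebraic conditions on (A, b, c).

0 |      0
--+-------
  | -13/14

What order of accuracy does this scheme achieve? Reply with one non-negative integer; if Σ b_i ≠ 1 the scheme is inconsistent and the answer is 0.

0

b = (-13/14)
c = (0)
Σ b_i: (-13/14)·1 = -13/14 ≠ 1 ⇒ order 0.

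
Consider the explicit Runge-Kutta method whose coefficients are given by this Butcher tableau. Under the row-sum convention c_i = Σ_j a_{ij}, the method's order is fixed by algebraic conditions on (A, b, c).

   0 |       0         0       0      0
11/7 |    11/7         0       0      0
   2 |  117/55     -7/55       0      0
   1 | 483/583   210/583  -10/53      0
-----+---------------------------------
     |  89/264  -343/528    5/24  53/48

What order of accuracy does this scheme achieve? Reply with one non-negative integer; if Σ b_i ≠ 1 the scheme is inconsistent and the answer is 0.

4

b = (89/264, -343/528, 5/24, 53/48)
c = (0, 11/7, 2, 1)
Ac = (0, 0, -1/5, 10/53)
Σ b_i: 89/264·1 + (-343/528)·1 + 5/24·1 + 53/48·1 = 1 ✓
b·c: (-343/528)·11/7 + 5/24·2 + 53/48·1 = 1/2 ✓
b·c²: (-343/528)·121/49 + 5/24·4 + 53/48·1 = 1/3 ✓
b·Ac: 5/24·(-1/5) + 53/48·10/53 = 1/6 ✓
b·c³: (-343/528)·1331/343 + 5/24·8 + 53/48·1 = 1/4 ✓
b·(c∘Ac): 5/24·(-2/5) + 53/48·10/53 = 1/8 ✓
b·Ac²: 5/24·(-11/35) + 53/48·50/371 = 1/12 ✓
b·A²c: 53/48·2/53 = 1/24 ✓; 4 stages ⇒ order 4.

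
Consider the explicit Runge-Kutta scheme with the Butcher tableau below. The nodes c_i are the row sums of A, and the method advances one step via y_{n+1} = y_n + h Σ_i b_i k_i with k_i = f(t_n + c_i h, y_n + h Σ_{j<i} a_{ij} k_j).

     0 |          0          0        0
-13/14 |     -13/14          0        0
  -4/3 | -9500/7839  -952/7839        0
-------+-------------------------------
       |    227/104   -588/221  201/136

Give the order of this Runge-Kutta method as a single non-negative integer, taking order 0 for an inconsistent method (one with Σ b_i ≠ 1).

3

b = (227/104, -588/221, 201/136)
c = (0, -13/14, -4/3)
Ac = (0, 0, 68/603)
Σ b_i: 227/104·1 + (-588/221)·1 + 201/136·1 = 1 ✓
b·c: (-588/221)·(-13/14) + 201/136·(-4/3) = 1/2 ✓
b·c²: (-588/221)·169/196 + 201/136·16/9 = 1/3 ✓
b·Ac: 201/136·68/603 = 1/6 ✓; 3 stages ⇒ order 3.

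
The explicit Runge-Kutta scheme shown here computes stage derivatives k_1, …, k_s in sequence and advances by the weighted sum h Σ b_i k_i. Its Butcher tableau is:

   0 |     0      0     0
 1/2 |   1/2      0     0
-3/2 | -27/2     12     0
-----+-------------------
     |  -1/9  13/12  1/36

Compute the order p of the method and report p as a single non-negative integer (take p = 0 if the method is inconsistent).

3

b = (-1/9, 13/12, 1/36)
c = (0, 1/2, -3/2)
Ac = (0, 0, 6)
Σ b_i: (-1/9)·1 + 13/12·1 + 1/36·1 = 1 ✓
b·c: 13/12·1/2 + 1/36·(-3/2) = 1/2 ✓
b·c²: 13/12·1/4 + 1/36·9/4 = 1/3 ✓
b·Ac: 1/36·6 = 1/6 ✓; 3 stages ⇒ order 3.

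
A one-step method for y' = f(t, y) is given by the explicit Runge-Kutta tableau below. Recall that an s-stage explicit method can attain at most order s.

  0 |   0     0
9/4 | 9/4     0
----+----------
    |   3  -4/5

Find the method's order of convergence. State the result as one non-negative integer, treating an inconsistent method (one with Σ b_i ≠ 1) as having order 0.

b = (3, -4/5)
c = (0, 9/4)
Σ b_i: 3·1 + (-4/5)·1 = 11/5 ≠ 1 ⇒ order 0.

0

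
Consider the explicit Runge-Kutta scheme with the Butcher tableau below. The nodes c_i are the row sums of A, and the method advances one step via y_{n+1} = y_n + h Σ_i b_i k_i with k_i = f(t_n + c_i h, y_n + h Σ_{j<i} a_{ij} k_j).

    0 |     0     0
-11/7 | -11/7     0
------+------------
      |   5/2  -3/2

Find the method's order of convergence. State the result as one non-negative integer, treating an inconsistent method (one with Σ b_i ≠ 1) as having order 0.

b = (5/2, -3/2)
c = (0, -11/7)
Σ b_i: 5/2·1 + (-3/2)·1 = 1 ✓
b·c: (-3/2)·(-11/7) = 33/14 ≠ 1/2 ⇒ order 1.

1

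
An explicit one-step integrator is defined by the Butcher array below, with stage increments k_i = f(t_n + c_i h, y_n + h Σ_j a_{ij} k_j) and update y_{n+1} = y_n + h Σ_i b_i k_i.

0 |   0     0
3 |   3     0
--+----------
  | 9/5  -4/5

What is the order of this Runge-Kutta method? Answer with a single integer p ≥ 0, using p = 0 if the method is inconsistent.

1

b = (9/5, -4/5)
c = (0, 3)
Σ b_i: 9/5·1 + (-4/5)·1 = 1 ✓
b·c: (-4/5)·3 = -12/5 ≠ 1/2 ⇒ order 1.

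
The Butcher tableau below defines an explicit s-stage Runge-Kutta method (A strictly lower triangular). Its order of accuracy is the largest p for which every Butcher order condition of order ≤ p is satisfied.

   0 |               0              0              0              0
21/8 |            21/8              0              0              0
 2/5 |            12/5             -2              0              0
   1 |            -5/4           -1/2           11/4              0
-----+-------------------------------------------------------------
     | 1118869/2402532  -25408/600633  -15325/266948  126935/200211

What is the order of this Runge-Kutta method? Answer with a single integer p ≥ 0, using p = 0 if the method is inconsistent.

b = (1118869/2402532, -25408/600633, -15325/266948, 126935/200211)
c = (0, 21/8, 2/5, 1)
Ac = (0, 0, -21/4, -17/80)
Σ b_i: 1118869/2402532·1 + (-25408/600633)·1 + (-15325/266948)·1 + 126935/200211·1 = 1 ✓
b·c: (-25408/600633)·21/8 + (-15325/266948)·2/5 + 126935/200211·1 = 1/2 ✓
b·c²: (-25408/600633)·441/64 + (-15325/266948)·4/25 + 126935/200211·1 = 1/3 ✓
b·Ac: (-15325/266948)·(-21/4) + 126935/200211·(-17/80) = 1/6 ✓
b·c³: (-25408/600633)·9261/512 + (-15325/266948)·8/125 + 126935/200211·1 = -1079719/8008440 ≠ 1/4 ⇒ order 3.
b·(c∘Ac): (-15325/266948)·(-21/10) + 126935/200211·(-17/80) = -45389/3203376 ≠ 1/8
b·Ac²: (-15325/266948)·(-441/32) + 126935/200211·(-9617/3200) = -202801/182010 ≠ 1/12
b·A²c: 126935/200211·(-231/16) = -888545/97072 ≠ 1/24

3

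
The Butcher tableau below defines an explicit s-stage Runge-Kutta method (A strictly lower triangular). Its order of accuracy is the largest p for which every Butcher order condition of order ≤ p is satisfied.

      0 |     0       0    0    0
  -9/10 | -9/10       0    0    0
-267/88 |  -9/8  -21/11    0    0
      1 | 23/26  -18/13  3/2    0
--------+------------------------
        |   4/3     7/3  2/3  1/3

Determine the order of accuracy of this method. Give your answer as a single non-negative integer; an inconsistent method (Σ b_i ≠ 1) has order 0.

0

b = (4/3, 7/3, 2/3, 1/3)
c = (0, -9/10, -267/88, 1)
Ac = (0, 0, 189/110, -37809/11440)
Σ b_i: 4/3·1 + 7/3·1 + 2/3·1 + 1/3·1 = 14/3 ≠ 1 ⇒ order 0.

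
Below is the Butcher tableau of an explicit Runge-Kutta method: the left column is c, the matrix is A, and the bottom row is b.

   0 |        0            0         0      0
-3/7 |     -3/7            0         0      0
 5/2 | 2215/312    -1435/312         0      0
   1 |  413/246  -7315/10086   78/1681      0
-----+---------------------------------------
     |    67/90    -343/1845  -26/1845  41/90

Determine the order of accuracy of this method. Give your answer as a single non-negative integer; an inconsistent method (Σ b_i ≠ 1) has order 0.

4

b = (67/90, -343/1845, -26/1845, 41/90)
c = (0, -3/7, 5/2, 1)
Ac = (0, 0, 205/104, 35/82)
Σ b_i: 67/90·1 + (-343/1845)·1 + (-26/1845)·1 + 41/90·1 = 1 ✓
b·c: (-343/1845)·(-3/7) + (-26/1845)·5/2 + 41/90·1 = 1/2 ✓
b·c²: (-343/1845)·9/49 + (-26/1845)·25/4 + 41/90·1 = 1/3 ✓
b·Ac: (-26/1845)·205/104 + 41/90·35/82 = 1/6 ✓
b·c³: (-343/1845)·(-27/343) + (-26/1845)·125/8 + 41/90·1 = 1/4 ✓
b·(c∘Ac): (-26/1845)·1025/208 + 41/90·35/82 = 1/8 ✓
b·Ac²: (-26/1845)·(-615/728) + 41/90·45/287 = 1/12 ✓
b·A²c: 41/90·15/164 = 1/24 ✓; 4 stages ⇒ order 4.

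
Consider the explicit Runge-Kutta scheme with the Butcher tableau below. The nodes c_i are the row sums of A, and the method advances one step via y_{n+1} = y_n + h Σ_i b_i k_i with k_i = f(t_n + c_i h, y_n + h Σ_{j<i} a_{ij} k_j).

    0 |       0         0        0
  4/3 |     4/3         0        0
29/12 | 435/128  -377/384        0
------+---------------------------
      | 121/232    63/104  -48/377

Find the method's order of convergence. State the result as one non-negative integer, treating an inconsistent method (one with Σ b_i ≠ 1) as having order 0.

3

b = (121/232, 63/104, -48/377)
c = (0, 4/3, 29/12)
Ac = (0, 0, -377/288)
Σ b_i: 121/232·1 + 63/104·1 + (-48/377)·1 = 1 ✓
b·c: 63/104·4/3 + (-48/377)·29/12 = 1/2 ✓
b·c²: 63/104·16/9 + (-48/377)·841/144 = 1/3 ✓
b·Ac: (-48/377)·(-377/288) = 1/6 ✓; 3 stages ⇒ order 3.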